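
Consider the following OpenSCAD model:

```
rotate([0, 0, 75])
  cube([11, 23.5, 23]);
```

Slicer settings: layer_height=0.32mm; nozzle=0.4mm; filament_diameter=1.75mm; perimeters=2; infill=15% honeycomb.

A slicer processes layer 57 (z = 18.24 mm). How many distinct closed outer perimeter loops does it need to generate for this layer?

1

At z = 18.24 mm: the 11×23.5 cube contributes its full rectangle; (rotated 75° about Z; rotation is an isometry so areas/perimeters/island counts are preserved). The result has 1 disconnected region.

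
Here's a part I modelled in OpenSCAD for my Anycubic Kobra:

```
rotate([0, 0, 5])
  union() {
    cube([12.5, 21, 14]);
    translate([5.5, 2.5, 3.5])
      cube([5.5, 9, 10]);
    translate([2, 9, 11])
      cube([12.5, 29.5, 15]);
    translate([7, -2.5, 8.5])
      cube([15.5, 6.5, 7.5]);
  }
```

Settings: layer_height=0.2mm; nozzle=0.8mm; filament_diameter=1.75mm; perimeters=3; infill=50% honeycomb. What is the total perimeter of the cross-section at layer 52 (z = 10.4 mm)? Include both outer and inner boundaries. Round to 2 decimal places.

92.00 mm

At z = 10.4 mm: the cube is present — its section is the full 12.5×21 rectangle (perimeter 67.00 mm); the cube at (5.5, 2.5) (footprint 5.5×9) is included at this height (perimeter 29.00 mm); the cube at (2, 9) is not intersected at this z (z outside [11, 26]); the cube at (7, -2.5) is present — its section is the full 15.5×6.5 rectangle (perimeter 44.00 mm); Merging all regions: the regions partially overlap (shared area 71.50 mm²), so the edge portions inside another operand are dropped and the merged outline is re-measured after clipping — boundary = 92.00 mm; (whole slice rotated 5° about Z — lengths, areas and connectivity unchanged). Overall, the cross-section is a single solid region. Total boundary length (outer) = 92.00 mm.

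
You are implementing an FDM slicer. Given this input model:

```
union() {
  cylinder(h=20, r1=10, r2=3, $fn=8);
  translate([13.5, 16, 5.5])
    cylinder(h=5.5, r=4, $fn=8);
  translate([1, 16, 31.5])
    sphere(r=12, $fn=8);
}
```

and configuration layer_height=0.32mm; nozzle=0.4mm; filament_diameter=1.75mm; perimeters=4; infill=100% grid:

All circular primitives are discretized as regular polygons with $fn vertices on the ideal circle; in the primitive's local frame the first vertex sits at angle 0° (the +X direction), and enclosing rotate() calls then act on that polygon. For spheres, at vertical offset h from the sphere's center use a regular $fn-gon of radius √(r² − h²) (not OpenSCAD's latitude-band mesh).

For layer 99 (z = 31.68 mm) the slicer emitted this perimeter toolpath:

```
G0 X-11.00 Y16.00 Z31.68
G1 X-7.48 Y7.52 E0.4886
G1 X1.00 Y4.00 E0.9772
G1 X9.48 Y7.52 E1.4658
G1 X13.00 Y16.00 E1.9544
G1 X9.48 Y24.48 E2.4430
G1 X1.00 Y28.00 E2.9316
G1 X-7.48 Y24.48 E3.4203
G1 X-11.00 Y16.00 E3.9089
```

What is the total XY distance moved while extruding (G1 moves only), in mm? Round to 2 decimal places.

73.45 mm

Sum the Euclidean lengths of each G1 segment: total = 73.45 mm.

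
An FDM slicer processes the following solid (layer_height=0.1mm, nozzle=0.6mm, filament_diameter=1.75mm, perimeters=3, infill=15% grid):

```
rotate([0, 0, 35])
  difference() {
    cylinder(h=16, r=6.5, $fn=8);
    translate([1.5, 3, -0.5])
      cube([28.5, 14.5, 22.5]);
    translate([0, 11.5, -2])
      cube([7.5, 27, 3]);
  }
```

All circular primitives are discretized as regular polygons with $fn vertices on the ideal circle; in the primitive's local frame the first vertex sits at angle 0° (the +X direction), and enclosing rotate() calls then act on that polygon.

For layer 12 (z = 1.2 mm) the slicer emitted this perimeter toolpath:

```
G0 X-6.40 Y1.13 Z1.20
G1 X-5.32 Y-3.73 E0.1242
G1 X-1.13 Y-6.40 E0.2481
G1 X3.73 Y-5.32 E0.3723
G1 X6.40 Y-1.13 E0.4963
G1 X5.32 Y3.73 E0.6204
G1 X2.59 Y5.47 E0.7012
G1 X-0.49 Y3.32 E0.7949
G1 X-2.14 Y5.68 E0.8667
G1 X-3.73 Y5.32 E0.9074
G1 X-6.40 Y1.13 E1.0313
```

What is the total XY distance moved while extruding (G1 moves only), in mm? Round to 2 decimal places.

41.34 mm

Sum the Euclidean lengths of each G1 segment: total = 41.34 mm.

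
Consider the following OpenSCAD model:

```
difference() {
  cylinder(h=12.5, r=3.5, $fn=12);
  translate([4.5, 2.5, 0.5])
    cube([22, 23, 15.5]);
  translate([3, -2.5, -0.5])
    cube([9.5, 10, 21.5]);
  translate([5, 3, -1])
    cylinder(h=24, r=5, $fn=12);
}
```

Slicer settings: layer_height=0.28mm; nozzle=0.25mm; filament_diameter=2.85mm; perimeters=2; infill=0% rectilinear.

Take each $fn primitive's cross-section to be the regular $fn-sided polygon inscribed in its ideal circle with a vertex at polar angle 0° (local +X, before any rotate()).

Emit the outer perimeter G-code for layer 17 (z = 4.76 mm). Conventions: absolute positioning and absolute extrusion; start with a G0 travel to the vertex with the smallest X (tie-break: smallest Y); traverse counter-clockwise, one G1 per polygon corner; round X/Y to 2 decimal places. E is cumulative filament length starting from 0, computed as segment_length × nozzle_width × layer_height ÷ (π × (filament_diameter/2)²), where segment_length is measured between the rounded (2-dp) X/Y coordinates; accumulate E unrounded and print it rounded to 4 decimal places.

At z = 4.76 mm: the cylinder: section is a regular 12-gon, circumradius r=3.5; the cube at (4.5, 2.5) (footprint 22×23) is included at this height; the cube at (3, -2.5) is present — its section is the full 9.5×10 rectangle; the cylinder at (5, 3): section is a regular 12-gon, circumradius r=5; Taking the first minus the rest: starting from the r=3.5 cylinder, the 22×23 cube at (4.5, 2.5) misses the remaining region (no effect); the 9.5×10 cube at (3, -2.5) partially overlaps it — only the 0.93 mm² overlap (of its 95.00 mm²) is removed, clipping the outline; the r=5 cylinder at (5, 3) partially overlaps it — only the 8.98 mm² overlap (of its 75.00 mm²) is removed, clipping the outline — 1 connected region. The outline is a single polygon with 14 vertices. Extrusion per mm of travel: 0.25 × 0.28 / (π × 1.425²) = 0.010973. Accumulating E over each segment gives final E = 0.2312.

G0 X-3.50 Y0.00 Z4.76
G1 X-3.03 Y-1.75 E0.0199
G1 X-1.75 Y-3.03 E0.0397
G1 X0.00 Y-3.50 E0.0596
G1 X1.75 Y-3.03 E0.0795
G1 X3.00 Y-1.78 E0.0989
G1 X3.00 Y-1.46 E0.1024
G1 X2.50 Y-1.33 E0.1081
G1 X0.67 Y0.50 E0.1365
G1 X0.00 Y3.00 E0.1649
G1 X0.12 Y3.47 E0.1702
G1 X0.00 Y3.50 E0.1716
G1 X-1.75 Y3.03 E0.1915
G1 X-3.03 Y1.75 E0.2113
G1 X-3.50 Y0.00 E0.2312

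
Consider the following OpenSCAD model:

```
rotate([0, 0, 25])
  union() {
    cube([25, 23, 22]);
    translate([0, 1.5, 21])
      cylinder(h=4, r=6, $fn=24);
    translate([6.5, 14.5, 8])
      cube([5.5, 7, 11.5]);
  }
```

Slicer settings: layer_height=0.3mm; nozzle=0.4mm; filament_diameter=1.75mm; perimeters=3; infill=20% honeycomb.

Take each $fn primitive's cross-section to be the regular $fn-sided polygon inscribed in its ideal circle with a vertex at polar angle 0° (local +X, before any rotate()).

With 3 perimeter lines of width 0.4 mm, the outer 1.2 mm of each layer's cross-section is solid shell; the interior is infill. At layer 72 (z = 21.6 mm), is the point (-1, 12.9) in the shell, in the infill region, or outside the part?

At z = 21.6 mm: the cube (footprint 25×23) is included at this height; the r=6 cylinder at (0, 1.5) contributes a regular 24-gon of circumradius 6; the cube at (6.5, 14.5) is not intersected at this z (z outside [8, 19.5]); Merging all regions: the regions partially overlap (shared area 36.80 mm²), so overlapping operands fuse into one piece — 1 connected region; (rotated 25° about Z; rotation is an isometry so areas/perimeters/island counts are preserved). Overall, the cross-section is a single solid region. Undo the 25° rotation: the query point maps to (4.545, 12.114) in the un-rotated model frame. The nearest boundary edge runs (0.00, 7.50)→(0.00, 23.00); distance from the point to it = 4.55 mm. The point is inside the cross-section and 4.55 mm from the nearest boundary — more than the 1.2 mm shell width (3 × 0.4), so it's in the infill interior.

infill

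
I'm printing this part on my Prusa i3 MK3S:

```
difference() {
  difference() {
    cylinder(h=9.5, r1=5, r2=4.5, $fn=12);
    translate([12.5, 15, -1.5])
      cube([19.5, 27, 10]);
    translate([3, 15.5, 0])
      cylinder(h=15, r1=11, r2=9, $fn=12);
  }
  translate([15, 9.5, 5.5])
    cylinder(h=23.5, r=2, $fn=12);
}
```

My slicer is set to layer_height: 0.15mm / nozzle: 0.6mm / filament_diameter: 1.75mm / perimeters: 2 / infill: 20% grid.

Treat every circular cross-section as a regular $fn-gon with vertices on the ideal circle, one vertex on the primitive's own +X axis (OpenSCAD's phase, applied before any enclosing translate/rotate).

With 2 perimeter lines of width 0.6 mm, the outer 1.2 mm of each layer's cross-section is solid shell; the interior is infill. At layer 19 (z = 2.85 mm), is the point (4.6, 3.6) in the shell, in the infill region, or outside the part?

At z = 2.85 mm: the cone: at t=0.300 of its height the radius interpolates to r₁+(r₂−r₁)t = 4.850, giving a regular 12-gon of that circumradius; the 19.5×27 cube at (12.5, 15) contributes its full rectangle; the cone at (3, 15.5) (r1=11→r2=9) has section circumradius 10.620 here — a regular 12-gon; Subtracting the remaining from the first: starting from the cone, the 19.5×27 cube at (12.5, 15) misses the remaining region (no effect); the cone at (3, 15.5) misses the remaining region (no effect) — 1 connected region; the cylinder at (15, 9.5) is not intersected at this z (z outside [5.5, 29]); Subtracting the remaining from the first: none of the subtracted shapes is present at this height, so that combined region is unchanged — 1 connected region. Overall, the cross-section is a single solid region. The nearest boundary edge runs (2.43, 4.20)→(4.20, 2.42); distance from the point to it = 1.11 mm. The point is not inside any of the regions above, so it lies outside the cross-section (1.11 mm from the nearest boundary).

outside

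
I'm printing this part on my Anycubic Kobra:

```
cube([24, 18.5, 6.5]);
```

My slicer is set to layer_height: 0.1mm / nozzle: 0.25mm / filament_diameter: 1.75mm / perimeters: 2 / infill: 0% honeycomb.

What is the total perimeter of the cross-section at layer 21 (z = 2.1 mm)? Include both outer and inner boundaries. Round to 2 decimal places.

85.00 mm

At z = 2.1 mm: the cube is present — its section is the full 24×18.5 rectangle (perimeter 85.00 mm). Overall, the cross-section is a single solid region. Total boundary length (outer) = 85.00 mm.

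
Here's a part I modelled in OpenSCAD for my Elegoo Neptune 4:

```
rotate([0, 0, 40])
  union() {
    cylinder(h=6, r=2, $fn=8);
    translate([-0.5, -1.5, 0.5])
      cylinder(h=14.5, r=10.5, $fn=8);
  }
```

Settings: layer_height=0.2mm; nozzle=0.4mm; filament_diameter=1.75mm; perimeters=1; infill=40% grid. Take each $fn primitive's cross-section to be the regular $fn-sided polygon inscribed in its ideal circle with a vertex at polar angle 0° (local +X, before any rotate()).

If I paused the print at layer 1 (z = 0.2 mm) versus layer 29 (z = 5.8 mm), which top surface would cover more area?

layer 29 (z = 5.8 mm)

Layer 1 (z = 0.2): the r=2 cylinder contributes a regular 8-gon of circumradius 2 (area = (8/2)·2.000²·sin(360°/8) = 11.31 mm²); the cylinder at (-0.5, -1.5) is absent (z outside [0.5, 15]); Taking the union: only the r=2 cylinder is present, so the union is just that shape — area = 11.31 mm²; (whole slice rotated 40° about Z — lengths, areas and connectivity unchanged). So its area = 11.31 mm². Layer 29 (z = 5.8): the r=2 cylinder gives a regular 8-gon of circumradius 2 (constant along its height) (area = (8/2)·2.000²·sin(360°/8) = 11.31 mm²); the r=10.5 cylinder at (-0.5, -1.5) contributes a regular 8-gon of circumradius 10.5 (area = (8/2)·10.500²·sin(360°/8) = 311.83 mm²); Combining (union): the r=2 cylinder lies entirely inside the r=10.5 cylinder at (-0.5, -1.5), so the union is just the r=10.5 cylinder at (-0.5, -1.5) — area = 311.83 mm²; (whole slice rotated 40° about Z — lengths, areas and connectivity unchanged). So its area = 311.83 mm². Layer 29 is larger (311.83 vs 11.31 mm²).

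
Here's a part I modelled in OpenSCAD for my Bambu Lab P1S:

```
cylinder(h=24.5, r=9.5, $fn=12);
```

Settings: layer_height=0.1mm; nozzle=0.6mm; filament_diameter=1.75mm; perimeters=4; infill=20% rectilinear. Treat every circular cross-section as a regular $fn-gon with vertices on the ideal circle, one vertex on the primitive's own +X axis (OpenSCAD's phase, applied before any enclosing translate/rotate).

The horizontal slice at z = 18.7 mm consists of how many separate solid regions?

At z = 18.7 mm: the r=9.5 cylinder gives a regular 12-gon of circumradius 9.5 (constant along its height). The result has 1 disconnected region.

1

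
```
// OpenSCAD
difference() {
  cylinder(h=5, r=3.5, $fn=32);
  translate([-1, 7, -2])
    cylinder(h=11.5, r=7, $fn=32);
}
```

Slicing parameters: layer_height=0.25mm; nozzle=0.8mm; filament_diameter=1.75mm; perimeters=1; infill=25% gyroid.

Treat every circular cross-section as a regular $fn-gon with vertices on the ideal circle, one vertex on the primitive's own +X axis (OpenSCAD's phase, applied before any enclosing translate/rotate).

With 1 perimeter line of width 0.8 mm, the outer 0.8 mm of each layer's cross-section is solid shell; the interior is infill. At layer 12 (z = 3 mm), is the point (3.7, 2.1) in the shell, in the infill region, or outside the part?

At z = 3 mm: the r=3.5 cylinder contributes a regular 32-gon of circumradius 3.5; the r=7 cylinder at (-1, 7) gives a regular 32-gon of circumradius 7 (constant along its height); Subtracting the remaining from the first: starting from the r=3.5 cylinder, the r=7 cylinder at (-1, 7) partially overlaps it — only the 16.45 mm² overlap (of its 152.95 mm²) is removed, clipping the outline — 1 connected region. Overall, the cross-section is a single solid region. The nearest boundary edge runs (2.89, 1.18)→(3.19, 1.42); distance from the point to it = 0.85 mm. The point is not inside any of the regions above, so it lies outside the cross-section (0.85 mm from the nearest boundary).

outside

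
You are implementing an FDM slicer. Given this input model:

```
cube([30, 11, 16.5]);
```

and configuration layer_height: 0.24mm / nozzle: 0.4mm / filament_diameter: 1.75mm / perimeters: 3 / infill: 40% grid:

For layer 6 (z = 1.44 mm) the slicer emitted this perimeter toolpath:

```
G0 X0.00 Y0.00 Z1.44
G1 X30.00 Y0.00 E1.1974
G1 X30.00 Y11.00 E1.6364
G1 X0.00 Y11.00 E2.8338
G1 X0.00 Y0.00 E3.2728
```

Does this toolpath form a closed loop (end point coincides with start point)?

Start point (G0): (0.00, 0.00). End point (last G1): the path returns to the start — closed.

yes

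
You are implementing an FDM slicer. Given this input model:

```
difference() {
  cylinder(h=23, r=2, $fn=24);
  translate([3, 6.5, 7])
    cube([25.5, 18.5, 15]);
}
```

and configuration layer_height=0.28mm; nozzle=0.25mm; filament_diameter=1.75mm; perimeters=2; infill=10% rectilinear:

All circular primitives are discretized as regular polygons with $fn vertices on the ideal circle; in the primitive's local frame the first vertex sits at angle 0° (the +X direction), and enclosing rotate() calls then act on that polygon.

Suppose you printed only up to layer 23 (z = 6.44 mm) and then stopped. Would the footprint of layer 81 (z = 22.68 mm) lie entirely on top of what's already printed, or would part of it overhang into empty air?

entirely on top

Compare the two slices. At z = 6.44: the cylinder: section is a regular 24-gon, circumradius r=2 (area = (24/2)·2.000²·sin(360°/24) = 12.42 mm²); the cube at (3, 6.5) is absent (z outside [7, 22]); Taking the first minus the rest: none of the subtracted shapes is present at this height, so the r=2 cylinder is unchanged — area = 12.42 mm². At z = 22.68: the cylinder: section is a regular 24-gon, circumradius r=2 (area = (24/2)·2.000²·sin(360°/24) = 12.42 mm²); the cube at (3, 6.5) does not reach this height (z outside [7, 22]); Taking the first minus the rest: none of the subtracted shapes is present at this height, so the r=2 cylinder is unchanged — area = 12.42 mm². Checking containment: the cross-section at z = 22.68 is a subset of the cross-section at z = 6.44.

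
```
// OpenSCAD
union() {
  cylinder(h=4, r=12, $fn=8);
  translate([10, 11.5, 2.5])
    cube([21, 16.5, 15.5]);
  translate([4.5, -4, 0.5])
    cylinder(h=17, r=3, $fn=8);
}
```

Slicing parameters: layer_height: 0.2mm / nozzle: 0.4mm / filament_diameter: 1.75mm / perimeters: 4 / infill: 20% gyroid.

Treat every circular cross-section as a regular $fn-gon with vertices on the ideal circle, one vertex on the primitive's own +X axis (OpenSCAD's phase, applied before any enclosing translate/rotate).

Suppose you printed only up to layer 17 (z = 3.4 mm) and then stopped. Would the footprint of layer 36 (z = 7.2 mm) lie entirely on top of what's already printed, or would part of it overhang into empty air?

Compare the two slices. At z = 3.4: the r=12 cylinder gives a regular 8-gon of circumradius 12 (constant along its height) (area = (8/2)·12.000²·sin(360°/8) = 407.29 mm²); the cube at (10, 11.5) is present — its section is the full 21×16.5 rectangle (area 346.50 mm²); the r=3 cylinder at (4.5, -4) contributes a regular 8-gon of circumradius 3 (area = (8/2)·3.000²·sin(360°/8) = 25.46 mm²); Merging all regions: the regions partially overlap — summed areas 779.25 mm² minus the doubly-counted overlap 25.46 mm² gives 753.79 mm² — area = 753.79 mm². At z = 7.2: the cylinder is not intersected at this z (z outside [0, 4]); the cube at (10, 11.5) (footprint 21×16.5) is included at this height (area 346.50 mm²); the r=3 cylinder at (4.5, -4) gives a regular 8-gon of circumradius 3 (constant along its height) (area = (8/2)·3.000²·sin(360°/8) = 25.46 mm²); Merging all regions: the 2 present regions are separate (no shared area or edge), so areas and boundary lengths simply add and each stays a separate island — area = 371.96 mm². Checking containment: the cross-section at z = 7.2 is a subset of the cross-section at z = 3.4.

entirely on top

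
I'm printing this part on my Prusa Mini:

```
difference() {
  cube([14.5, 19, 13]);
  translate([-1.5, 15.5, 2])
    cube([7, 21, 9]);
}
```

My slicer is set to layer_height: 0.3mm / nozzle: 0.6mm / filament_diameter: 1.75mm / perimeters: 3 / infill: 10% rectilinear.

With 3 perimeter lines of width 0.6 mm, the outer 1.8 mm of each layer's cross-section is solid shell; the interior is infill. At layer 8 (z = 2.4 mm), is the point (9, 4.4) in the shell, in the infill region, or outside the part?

infill

At z = 2.4 mm: the cube (footprint 14.5×19) is included at this height; the cube at (-1.5, 15.5) (footprint 7×21) is included at this height; Subtracting the remaining from the first: starting from the 14.5×19 cube, the 7×21 cube at (-1.5, 15.5) partially overlaps it — only the 19.25 mm² overlap (of its 147.00 mm²) is removed, clipping the outline — 1 connected region. Overall, the cross-section is a single solid region. The nearest boundary edge runs (14.50, 0.00)→(0.00, 0.00); distance from the point to it = 4.40 mm. The point is inside the cross-section and 4.40 mm from the nearest boundary — more than the 1.8 mm shell width (3 × 0.6), so it's in the infill interior.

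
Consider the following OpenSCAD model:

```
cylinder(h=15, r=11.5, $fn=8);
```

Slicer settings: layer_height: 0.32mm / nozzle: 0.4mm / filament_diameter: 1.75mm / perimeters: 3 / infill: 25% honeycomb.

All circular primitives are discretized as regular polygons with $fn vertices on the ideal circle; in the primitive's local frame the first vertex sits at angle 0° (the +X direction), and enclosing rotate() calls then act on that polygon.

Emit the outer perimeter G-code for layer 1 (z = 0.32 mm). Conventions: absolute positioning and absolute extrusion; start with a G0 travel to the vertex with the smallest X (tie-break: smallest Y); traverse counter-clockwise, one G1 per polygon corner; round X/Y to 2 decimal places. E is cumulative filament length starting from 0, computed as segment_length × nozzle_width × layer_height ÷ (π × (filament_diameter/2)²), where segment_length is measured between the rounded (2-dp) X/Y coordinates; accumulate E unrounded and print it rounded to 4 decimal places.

At z = 0.32 mm: the r=11.5 cylinder gives a regular 8-gon of circumradius 11.5 (constant along its height). The outline is a single polygon with 8 vertices. Extrusion per mm of travel: 0.4 × 0.32 / (π × 0.875²) = 0.053216. Accumulating E over each segment gives final E = 3.7468.

G0 X-11.50 Y0.00 Z0.32
G1 X-8.13 Y-8.13 E0.4683
G1 X0.00 Y-11.50 E0.9367
G1 X8.13 Y-8.13 E1.4050
G1 X11.50 Y0.00 E1.8734
G1 X8.13 Y8.13 E2.3417
G1 X0.00 Y11.50 E2.8101
G1 X-8.13 Y8.13 E3.2784
G1 X-11.50 Y0.00 E3.7468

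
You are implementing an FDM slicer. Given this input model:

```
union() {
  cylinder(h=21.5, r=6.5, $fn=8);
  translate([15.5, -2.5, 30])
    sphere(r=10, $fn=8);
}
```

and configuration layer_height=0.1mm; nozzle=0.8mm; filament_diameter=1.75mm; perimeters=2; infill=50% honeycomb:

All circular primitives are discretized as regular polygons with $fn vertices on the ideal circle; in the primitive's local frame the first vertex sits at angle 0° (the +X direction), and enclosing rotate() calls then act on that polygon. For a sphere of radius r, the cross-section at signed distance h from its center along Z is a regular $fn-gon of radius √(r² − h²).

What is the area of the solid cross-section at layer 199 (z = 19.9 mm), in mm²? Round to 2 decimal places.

119.50 mm²

At z = 19.9 mm: the r=6.5 cylinder contributes a regular 8-gon of circumradius 6.5 (area = (8/2)·6.500²·sin(360°/8) = 119.50 mm²); the sphere at (15.5, -2.5) does not reach this height (|z−center|=10.100 > r=10); Taking the union: only the r=6.5 cylinder is present, so the union is just that shape — area = 119.50 mm². Overall, the cross-section is a single solid region. Net area = 119.50 mm².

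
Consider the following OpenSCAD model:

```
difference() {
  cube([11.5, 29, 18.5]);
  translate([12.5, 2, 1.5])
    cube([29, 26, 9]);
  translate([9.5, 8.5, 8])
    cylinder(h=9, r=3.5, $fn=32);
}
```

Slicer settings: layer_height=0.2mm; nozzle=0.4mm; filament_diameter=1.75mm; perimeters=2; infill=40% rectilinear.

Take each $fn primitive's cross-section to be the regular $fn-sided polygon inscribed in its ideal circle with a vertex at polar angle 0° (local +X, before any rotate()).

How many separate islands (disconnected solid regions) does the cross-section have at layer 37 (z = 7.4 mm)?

At z = 7.4 mm: the cube is present — its section is the full 11.5×29 rectangle; the cube at (12.5, 2) (footprint 29×26) is included at this height; the cylinder at (9.5, 8.5) is absent (z outside [8, 17]); Subtracting the remaining from the first: starting from the 11.5×29 cube, the 29×26 cube at (12.5, 2) misses the remaining region (no effect) — 1 connected region. Overall, the cross-section is a single solid region. Island count = 1.

1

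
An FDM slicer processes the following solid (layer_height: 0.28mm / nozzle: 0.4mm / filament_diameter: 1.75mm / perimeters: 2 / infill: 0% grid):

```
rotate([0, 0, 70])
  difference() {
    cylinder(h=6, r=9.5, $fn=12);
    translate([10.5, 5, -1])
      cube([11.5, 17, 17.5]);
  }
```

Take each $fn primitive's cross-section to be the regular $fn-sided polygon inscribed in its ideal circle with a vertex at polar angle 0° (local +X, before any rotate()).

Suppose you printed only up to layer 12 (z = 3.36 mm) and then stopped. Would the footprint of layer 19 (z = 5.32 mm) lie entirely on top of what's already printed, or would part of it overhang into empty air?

entirely on top

Compare the two slices. At z = 3.36: the cylinder: section is a regular 12-gon, circumradius r=9.5 (area = (12/2)·9.500²·sin(360°/12) = 270.75 mm²); the cube at (10.5, 5) is present — its section is the full 11.5×17 rectangle (area 195.50 mm²); After the difference (first − rest): starting from the r=9.5 cylinder (270.75 mm²), the 11.5×17 cube at (10.5, 5) misses the remaining region (no effect) — area = 270.75 mm²; (whole slice rotated 70° about Z — lengths, areas and connectivity unchanged). At z = 5.32: the r=9.5 cylinder contributes a regular 12-gon of circumradius 9.5 (area = (12/2)·9.500²·sin(360°/12) = 270.75 mm²); the cube at (10.5, 5) is present — its section is the full 11.5×17 rectangle (area 195.50 mm²); Taking the first minus the rest: starting from the r=9.5 cylinder (270.75 mm²), the 11.5×17 cube at (10.5, 5) misses the remaining region (no effect) — area = 270.75 mm²; (whole slice rotated 70° about Z — lengths, areas and connectivity unchanged). Checking containment: the cross-section at z = 5.32 is a subset of the cross-section at z = 3.36.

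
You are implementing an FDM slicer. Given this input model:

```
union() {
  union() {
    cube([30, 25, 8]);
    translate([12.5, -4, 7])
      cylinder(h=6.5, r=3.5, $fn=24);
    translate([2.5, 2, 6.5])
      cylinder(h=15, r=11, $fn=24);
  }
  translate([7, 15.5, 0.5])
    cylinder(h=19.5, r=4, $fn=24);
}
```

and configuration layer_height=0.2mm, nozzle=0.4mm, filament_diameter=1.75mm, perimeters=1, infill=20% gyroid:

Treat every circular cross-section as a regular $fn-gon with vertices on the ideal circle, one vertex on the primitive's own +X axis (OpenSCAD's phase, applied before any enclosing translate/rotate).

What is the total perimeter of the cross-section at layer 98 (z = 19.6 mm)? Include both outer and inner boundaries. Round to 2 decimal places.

At z = 19.6 mm: the cube is not intersected at this z (z outside [0, 8]); the cylinder at (12.5, -4) does not reach this height (z outside [7, 13.5]); the cylinder at (2.5, 2): section is a regular 24-gon, circumradius r=11 (perimeter = 2·24·11.000·sin(180°/24) = 68.92 mm); Combining (union): only the r=11 cylinder at (2.5, 2) is present, so the union is just that shape — boundary = 68.92 mm; the r=4 cylinder at (7, 15.5) contributes a regular 24-gon of circumradius 4 (perimeter = 2·24·4.000·sin(180°/24) = 25.06 mm); Merging all regions: the regions partially overlap (shared area 1.79 mm²), so the edge portions inside another operand are dropped and the merged outline is re-measured after clipping — boundary = 85.94 mm. Overall, the cross-section is a single solid region. Total boundary length (outer) = 85.94 mm.

85.94 mm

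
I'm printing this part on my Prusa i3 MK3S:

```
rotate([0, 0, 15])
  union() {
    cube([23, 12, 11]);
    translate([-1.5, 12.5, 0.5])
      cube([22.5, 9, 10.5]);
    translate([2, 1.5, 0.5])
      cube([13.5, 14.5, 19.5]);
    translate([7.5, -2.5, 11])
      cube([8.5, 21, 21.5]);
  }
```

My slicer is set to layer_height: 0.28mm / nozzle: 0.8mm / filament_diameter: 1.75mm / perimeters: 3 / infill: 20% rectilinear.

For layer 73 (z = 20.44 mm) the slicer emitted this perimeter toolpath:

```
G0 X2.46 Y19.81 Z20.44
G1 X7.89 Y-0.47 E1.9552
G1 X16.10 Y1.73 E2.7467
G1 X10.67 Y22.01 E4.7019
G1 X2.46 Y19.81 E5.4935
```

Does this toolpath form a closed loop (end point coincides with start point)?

Start point (G0): (2.46, 19.81). End point (last G1): the path returns to the start — closed.

yes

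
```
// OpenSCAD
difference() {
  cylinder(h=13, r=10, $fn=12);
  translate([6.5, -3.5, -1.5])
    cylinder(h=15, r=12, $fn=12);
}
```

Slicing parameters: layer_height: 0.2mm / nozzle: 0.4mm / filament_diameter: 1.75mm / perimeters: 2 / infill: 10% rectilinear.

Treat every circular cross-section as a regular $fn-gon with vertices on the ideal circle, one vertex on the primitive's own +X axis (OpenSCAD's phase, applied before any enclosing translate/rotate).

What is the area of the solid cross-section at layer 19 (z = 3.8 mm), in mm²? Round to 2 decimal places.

At z = 3.8 mm: the r=10 cylinder contributes a regular 12-gon of circumradius 10 (area = (12/2)·10.000²·sin(360°/12) = 300.00 mm²); the r=12 cylinder at (6.5, -3.5) gives a regular 12-gon of circumradius 12 (constant along its height) (area = (12/2)·12.000²·sin(360°/12) = 432.00 mm²); Taking the first minus the rest: starting from the r=10 cylinder (300.00 mm²), the r=12 cylinder at (6.5, -3.5) partially overlaps it — only the 204.08 mm² overlap (of its 432.00 mm²) is removed, clipping the outline — area = 95.92 mm². Overall, the cross-section is a single solid region. Net area = 95.92 mm².

95.92 mm²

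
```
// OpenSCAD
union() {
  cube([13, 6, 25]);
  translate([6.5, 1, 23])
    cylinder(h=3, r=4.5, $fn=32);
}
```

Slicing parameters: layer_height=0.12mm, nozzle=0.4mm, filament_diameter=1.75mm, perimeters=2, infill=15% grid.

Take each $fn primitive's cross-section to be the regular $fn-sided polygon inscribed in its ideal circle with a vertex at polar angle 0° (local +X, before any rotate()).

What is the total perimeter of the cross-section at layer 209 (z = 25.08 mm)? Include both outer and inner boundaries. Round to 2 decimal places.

28.23 mm

At z = 25.08 mm: the cube does not reach this height (z outside [0, 25]); the cylinder at (6.5, 1): section is a regular 32-gon, circumradius r=4.5 (perimeter = 2·32·4.500·sin(180°/32) = 28.23 mm); Merging all regions: only the r=4.5 cylinder at (6.5, 1) is present, so the union is just that shape — boundary = 28.23 mm. Overall, the cross-section is a single solid region. Total boundary length (outer) = 28.23 mm.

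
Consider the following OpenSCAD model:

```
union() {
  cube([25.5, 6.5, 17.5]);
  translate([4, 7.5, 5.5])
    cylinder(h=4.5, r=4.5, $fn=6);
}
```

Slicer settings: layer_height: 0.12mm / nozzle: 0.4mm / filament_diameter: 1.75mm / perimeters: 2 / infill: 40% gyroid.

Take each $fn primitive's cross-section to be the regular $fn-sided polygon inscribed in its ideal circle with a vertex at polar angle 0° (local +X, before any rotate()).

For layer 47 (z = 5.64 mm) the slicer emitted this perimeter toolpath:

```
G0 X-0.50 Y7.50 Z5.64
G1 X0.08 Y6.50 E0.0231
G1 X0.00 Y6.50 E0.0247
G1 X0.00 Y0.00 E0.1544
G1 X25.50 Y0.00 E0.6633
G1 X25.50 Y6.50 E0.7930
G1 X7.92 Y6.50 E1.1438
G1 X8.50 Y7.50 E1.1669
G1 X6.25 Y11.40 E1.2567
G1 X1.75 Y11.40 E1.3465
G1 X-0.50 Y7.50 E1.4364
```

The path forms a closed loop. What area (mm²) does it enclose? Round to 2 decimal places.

Apply the shoelace formula to the sequence of (X, Y) vertices; enclosed area = 200.50 mm².

200.50 mm²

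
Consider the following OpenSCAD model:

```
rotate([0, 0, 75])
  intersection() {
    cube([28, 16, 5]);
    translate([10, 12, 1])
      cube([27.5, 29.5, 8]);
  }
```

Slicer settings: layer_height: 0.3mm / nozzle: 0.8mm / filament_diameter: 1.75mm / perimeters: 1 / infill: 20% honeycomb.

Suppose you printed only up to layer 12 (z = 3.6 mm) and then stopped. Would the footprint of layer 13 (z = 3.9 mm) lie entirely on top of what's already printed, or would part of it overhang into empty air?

Compare the two slices. At z = 3.6: the cube (footprint 28×16) is included at this height (area 448.00 mm²); the 27.5×29.5 cube at (10, 12) contributes its full rectangle (area 811.25 mm²); Taking the intersection: the 27.5×29.5 cube at (10, 12) partially overlaps the 28×16 cube; clipping to the common part keeps 72.00 mm² — area = 72.00 mm²; (whole slice rotated 75° about Z — lengths, areas and connectivity unchanged). At z = 3.9: the cube (footprint 28×16) is included at this height (area 448.00 mm²); the cube at (10, 12) is present — its section is the full 27.5×29.5 rectangle (area 811.25 mm²); Taking the intersection: the 27.5×29.5 cube at (10, 12) partially overlaps the 28×16 cube; clipping to the common part keeps 72.00 mm² — area = 72.00 mm²; (rotated 75° about Z; rotation is an isometry so areas/perimeters/island counts are preserved). Checking containment: the cross-section at z = 3.9 is a subset of the cross-section at z = 3.6.

entirely on top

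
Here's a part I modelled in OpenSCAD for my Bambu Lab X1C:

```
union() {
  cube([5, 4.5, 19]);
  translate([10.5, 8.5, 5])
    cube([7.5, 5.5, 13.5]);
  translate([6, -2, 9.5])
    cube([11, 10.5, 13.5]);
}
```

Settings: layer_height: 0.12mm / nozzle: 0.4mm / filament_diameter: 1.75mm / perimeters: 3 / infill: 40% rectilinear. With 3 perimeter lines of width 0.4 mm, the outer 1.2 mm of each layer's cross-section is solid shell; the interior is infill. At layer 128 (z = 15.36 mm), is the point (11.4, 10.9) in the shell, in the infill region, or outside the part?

shell

At z = 15.36 mm: the cube (footprint 5×4.5) is included at this height; the 7.5×5.5 cube at (10.5, 8.5) contributes its full rectangle; the cube at (6, -2) is present — its section is the full 11×10.5 rectangle; Taking the union: the 3 present regions share edge segments without overlapping in area, so areas simply add but the touching pieces fuse into one outline (the shared edge portions become interior and drop out of the boundary) — 2 connected regions. Overall, the cross-section has 2 separate islands. The nearest boundary edge runs (10.50, 8.50)→(10.50, 14.00); distance from the point to it = 0.90 mm. (Shell/infill is judged within the island containing the point — the largest one.) The point is inside the cross-section, 0.90 mm from the nearest boundary — within the 1.2 mm shell band (3 × 0.4).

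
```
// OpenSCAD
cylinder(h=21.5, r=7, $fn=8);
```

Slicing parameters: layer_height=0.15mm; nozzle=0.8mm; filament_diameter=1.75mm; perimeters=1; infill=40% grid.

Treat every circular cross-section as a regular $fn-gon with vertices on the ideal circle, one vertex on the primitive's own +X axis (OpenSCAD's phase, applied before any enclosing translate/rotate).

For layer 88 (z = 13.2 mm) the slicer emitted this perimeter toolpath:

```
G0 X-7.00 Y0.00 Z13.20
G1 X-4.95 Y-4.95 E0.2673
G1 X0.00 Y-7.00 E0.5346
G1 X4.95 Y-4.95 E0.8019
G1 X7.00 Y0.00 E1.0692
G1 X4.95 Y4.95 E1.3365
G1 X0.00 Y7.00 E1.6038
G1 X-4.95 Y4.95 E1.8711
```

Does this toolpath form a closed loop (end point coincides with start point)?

no

Start point (G0): (-7.00, 0.00). End point (last G1): the path does not return to the start — open.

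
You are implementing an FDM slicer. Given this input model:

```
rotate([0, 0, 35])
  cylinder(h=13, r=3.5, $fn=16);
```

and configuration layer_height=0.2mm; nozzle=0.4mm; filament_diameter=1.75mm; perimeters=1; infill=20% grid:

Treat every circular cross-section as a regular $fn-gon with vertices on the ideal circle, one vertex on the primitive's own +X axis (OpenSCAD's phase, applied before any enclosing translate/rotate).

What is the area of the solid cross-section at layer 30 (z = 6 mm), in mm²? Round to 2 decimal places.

At z = 6 mm: the r=3.5 cylinder gives a regular 16-gon of circumradius 3.5 (constant along its height) (area = (16/2)·3.500²·sin(360°/16) = 37.50 mm²); (rotated 35° about Z; rotation is an isometry so areas/perimeters/island counts are preserved). Overall, the cross-section is a single solid region. Net area = 37.50 mm².

37.50 mm²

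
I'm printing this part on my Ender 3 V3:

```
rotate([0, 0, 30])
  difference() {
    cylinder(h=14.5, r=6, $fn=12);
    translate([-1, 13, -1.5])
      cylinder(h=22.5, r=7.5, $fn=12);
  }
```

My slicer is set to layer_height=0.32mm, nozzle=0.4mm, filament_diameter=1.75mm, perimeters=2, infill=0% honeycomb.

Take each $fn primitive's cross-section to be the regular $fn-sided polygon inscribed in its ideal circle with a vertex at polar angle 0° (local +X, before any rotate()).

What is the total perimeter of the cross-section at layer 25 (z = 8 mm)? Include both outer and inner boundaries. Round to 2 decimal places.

37.27 mm

At z = 8 mm: the cylinder: section is a regular 12-gon, circumradius r=6 (perimeter = 2·12·6.000·sin(180°/12) = 37.27 mm); the r=7.5 cylinder at (-1, 13) gives a regular 12-gon of circumradius 7.5 (constant along its height) (perimeter = 2·12·7.500·sin(180°/12) = 46.59 mm); After the difference (first − rest): starting from the r=6 cylinder, the r=7.5 cylinder at (-1, 13) partially overlaps it — only the 0.33 mm² overlap (of its 168.75 mm²) is removed, clipping the outline — boundary = 37.27 mm; (rotated 30° about Z; rotation is an isometry so areas/perimeters/island counts are preserved). Overall, the cross-section is a single solid region. Total boundary length (outer) = 37.27 mm.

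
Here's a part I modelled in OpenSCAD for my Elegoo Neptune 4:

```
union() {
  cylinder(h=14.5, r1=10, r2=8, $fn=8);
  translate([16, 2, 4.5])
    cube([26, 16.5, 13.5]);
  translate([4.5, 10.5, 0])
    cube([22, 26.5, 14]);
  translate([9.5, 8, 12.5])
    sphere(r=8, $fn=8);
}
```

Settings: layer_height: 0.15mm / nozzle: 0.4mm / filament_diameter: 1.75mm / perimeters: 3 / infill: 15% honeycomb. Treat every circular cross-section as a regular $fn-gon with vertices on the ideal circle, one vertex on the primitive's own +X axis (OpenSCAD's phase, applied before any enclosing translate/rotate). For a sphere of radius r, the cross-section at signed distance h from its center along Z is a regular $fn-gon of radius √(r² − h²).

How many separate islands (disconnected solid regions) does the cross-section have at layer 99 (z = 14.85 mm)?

1

At z = 14.85 mm: the cone is absent (z outside [0, 14.5]); the cube at (16, 2) is present — its section is the full 26×16.5 rectangle; the cube at (4.5, 10.5) does not reach this height (z outside [0, 14]); the sphere at (9.5, 8): section is a regular 8-gon, circumradius = √(r²−h²) = √(8²−2.35²) = 7.647; Merging all regions: the regions partially overlap (shared area 3.18 mm²), so overlapping operands fuse into one piece — 1 connected region. Overall, the cross-section is a single solid region. Island count = 1.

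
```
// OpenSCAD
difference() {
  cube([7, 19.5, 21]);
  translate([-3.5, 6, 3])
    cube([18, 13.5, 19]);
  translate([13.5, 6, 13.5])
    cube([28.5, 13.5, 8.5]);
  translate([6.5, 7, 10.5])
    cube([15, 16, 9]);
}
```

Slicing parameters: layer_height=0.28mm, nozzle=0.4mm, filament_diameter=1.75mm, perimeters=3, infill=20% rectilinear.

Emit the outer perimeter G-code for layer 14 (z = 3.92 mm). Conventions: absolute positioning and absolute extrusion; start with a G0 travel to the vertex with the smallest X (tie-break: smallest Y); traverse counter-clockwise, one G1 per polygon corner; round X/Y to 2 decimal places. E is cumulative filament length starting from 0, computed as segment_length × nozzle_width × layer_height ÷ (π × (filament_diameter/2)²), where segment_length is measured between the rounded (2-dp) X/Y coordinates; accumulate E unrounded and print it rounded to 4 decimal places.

G0 X0.00 Y0.00 Z3.92
G1 X7.00 Y0.00 E0.3259
G1 X7.00 Y6.00 E0.6053
G1 X0.00 Y6.00 E0.9313
G1 X0.00 Y0.00 E1.2107

At z = 3.92 mm: the 7×19.5 cube contributes its full rectangle; the 18×13.5 cube at (-3.5, 6) contributes its full rectangle; the cube at (13.5, 6) does not reach this height (z outside [13.5, 22]); the cube at (6.5, 7) is absent (z outside [10.5, 19.5]); After the difference (first − rest): starting from the 7×19.5 cube, the 18×13.5 cube at (-3.5, 6) partially overlaps it — only the 94.50 mm² overlap (of its 243.00 mm²) is removed, clipping the outline — 1 connected region. The outline is a single polygon with 4 vertices. Extrusion per mm of travel: 0.4 × 0.28 / (π × 0.875²) = 0.046564. Accumulating E over each segment gives final E = 1.2107.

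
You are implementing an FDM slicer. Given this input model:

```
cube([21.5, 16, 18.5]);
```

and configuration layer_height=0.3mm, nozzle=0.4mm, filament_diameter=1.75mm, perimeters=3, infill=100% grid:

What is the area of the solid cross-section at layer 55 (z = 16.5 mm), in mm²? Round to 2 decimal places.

At z = 16.5 mm: the cube (footprint 21.5×16) is included at this height (area 344.00 mm²). Overall, the cross-section is a single solid region. Net area = 344.00 mm².

344.00 mm²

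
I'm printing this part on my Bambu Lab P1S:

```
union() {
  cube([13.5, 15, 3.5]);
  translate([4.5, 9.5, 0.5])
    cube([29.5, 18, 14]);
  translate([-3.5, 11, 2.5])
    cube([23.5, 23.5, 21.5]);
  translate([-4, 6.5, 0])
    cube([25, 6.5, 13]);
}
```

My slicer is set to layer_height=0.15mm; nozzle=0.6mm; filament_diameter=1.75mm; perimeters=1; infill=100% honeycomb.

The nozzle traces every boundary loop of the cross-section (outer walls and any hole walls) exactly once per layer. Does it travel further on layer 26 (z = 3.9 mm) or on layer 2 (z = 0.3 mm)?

Layer 26 (z = 3.9): the cube does not reach this height (z outside [0, 3.5]); the 29.5×18 cube at (4.5, 9.5) contributes its full rectangle (perimeter 95.00 mm); the 23.5×23.5 cube at (-3.5, 11) contributes its full rectangle (perimeter 94.00 mm); the cube at (-4, 6.5) is present — its section is the full 25×6.5 rectangle (perimeter 63.00 mm); Taking the union: the regions partially overlap (shared area 329.50 mm²), so the edge portions inside another operand are dropped and the merged outline is re-measured after clipping — boundary = 132.00 mm. So its perimeter = 132.00 mm. Layer 2 (z = 0.3): the cube (footprint 13.5×15) is included at this height (perimeter 57.00 mm); the cube at (4.5, 9.5) is not intersected at this z (z outside [0.5, 14.5]); the cube at (-3.5, 11) is not intersected at this z (z outside [2.5, 24]); the cube at (-4, 6.5) (footprint 25×6.5) is included at this height (perimeter 63.00 mm); Combining (union): the regions partially overlap (shared area 87.75 mm²), so the edge portions inside another operand are dropped and the merged outline is re-measured after clipping — boundary = 80.00 mm. So its perimeter = 80.00 mm. Layer 26 is larger (132.00 vs 80.00 mm).

layer 26 (z = 3.9 mm)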